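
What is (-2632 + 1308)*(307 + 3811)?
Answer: -5452232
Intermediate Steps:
(-2632 + 1308)*(307 + 3811) = -1324*4118 = -5452232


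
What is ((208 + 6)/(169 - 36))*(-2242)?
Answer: -25252/7 ≈ -3607.4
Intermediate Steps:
((208 + 6)/(169 - 36))*(-2242) = (214/133)*(-2242) = -25252/7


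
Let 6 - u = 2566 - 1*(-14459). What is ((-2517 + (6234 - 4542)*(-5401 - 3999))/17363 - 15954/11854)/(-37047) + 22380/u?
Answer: -9301929218077130/7209485400064377 ≈ -1.2902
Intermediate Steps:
u = -17019 (u = 6 - (2566 - 1*(-14459)) = 6 - (2566 + 14459) = 6 - 1*17025 = 6 - 17025 = -17019)
((-2517 + (6234 - 4542)*(-5401 - 3999))/17363 - 15954/11854)/(-37047) + 22380/u = ((-2517 + (6234 - 4542)*(-5401 - 3999))/17363 - 15954/11854)/(-37047) + 22380/(-17019) = ((-2517 + 1692*(-9400))*(1/17363) - 15954*1/11854)*(-1/37047) + 22380*(-1/17019) = ((-2517 - 15904800)*(1/17363) - 7977/5927)*(-1/37047) - 7460/5673 = (-15907317*1/17363 - 7977/5927)*(-1/37047) - 7460/5673 = (-15907317/17363 - 7977/5927)*(-1/37047) - 7460/5673 = -94421172510/102910501*(-1/37047) - 7460/5673 = 31473724170/1270841776849 - 7460/5673 = -9301929218077130/7209485400064377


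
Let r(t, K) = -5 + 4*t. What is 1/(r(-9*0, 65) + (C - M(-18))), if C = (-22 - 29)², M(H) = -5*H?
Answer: 1/2506 ≈ 0.00039904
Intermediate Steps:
C = 2601 (C = (-51)² = 2601)
1/(r(-9*0, 65) + (C - M(-18))) = 1/((-5 + 4*(-9*0)) + (2601 - (-5)*(-18))) = 1/((-5 + 4*0) + (2601 - 1*90)) = 1/((-5 + 0) + (2601 - 90)) = 1/(-5 + 2511) = 1/2506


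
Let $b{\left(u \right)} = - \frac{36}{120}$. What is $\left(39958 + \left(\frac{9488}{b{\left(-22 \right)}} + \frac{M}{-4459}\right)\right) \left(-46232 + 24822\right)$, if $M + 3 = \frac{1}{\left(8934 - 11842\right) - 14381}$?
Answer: $- \frac{13751135445248060}{77091651} \approx -1.7837 \cdot 10^{8}$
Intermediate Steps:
$b{\left(u \right)} = - \frac{3}{10}$ ($b{\left(u \right)} = \left(-36\right) \frac{1}{120} = - \frac{3}{10}$)
$M = - \frac{51868}{17289}$ ($M = -3 + \frac{1}{\left(8934 - 11842\right) - 14381} = -3 + \frac{1}{-2908 - 14381} = -3 + \frac{1}{-17289} = -3 - \frac{1}{17289} = - \frac{51868}{17289} \approx -3.0001$)
$\left(39958 + \left(\frac{9488}{b{\left(-22 \right)}} + \frac{M}{-4459}\right)\right) \left(-46232 + 24822\right) = \left(39958 + \left(\frac{9488}{- \frac{3}{10}} - \frac{51868}{17289 \left(-4459\right)}\right)\right) \left(-46232 + 24822\right) = \left(39958 + \left(9488 \left(- \frac{10}{3}\right) - - \frac{51868}{77091651}\right)\right) \left(-21410\right) = \left(39958 + \left(- \frac{94880}{3} + \frac{51868}{77091651}\right)\right) \left(-21410\right) = \left(39958 - \frac{2438151897092}{77091651}\right) \left(-21410\right) = \frac{642276293566}{77091651} \left(-21410\right) = - \frac{13751135445248060}{77091651}$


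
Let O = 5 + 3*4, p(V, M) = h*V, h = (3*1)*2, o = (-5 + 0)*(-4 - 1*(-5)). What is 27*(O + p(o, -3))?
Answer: -351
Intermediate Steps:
o = -5 (o = -5*(-4 + 5) = -5*1 = -5)
h = 6 (h = 3*2 = 6)
p(V, M) = 6*V
O = 17 (O = 5 + 12 = 17)
27*(O + p(o, -3)) = 27*(17 + 6*(-5)) = 27*(17 - 30) = 27*(-13) = -351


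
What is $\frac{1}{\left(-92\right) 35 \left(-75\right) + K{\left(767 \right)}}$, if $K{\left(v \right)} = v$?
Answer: $\frac{1}{242267} \approx 4.1277 \cdot 10^{-6}$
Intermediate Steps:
$\frac{1}{\left(-92\right) 35 \left(-75\right) + K{\left(767 \right)}} = \frac{1}{\left(-92\right) 35 \left(-75\right) + 767} = \frac{1}{\left(-3220\right) \left(-75\right) + 767} = \frac{1}{241500 + 767} = \frac{1}{242267}$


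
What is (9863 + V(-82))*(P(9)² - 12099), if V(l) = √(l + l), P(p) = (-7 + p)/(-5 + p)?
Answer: -477319885/4 - 48395*I*√41/2 ≈ -1.1933e+8 - 1.5494e+5*I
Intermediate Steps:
P(p) = (-7 + p)/(-5 + p)
V(l) = √2*√l (V(l) = √(2*l) = √2*√l)
(9863 + V(-82))*(P(9)² - 12099) = (9863 + √2*√(-82))*(((-7 + 9)/(-5 + 9))² - 12099) = (9863 + √2*(I*√82))*((2/4)² - 12099) = (9863 + 2*I*√41)*(((¼)*2)² - 12099) = (9863 + 2*I*√41)*((½)² - 12099) = (9863 + 2*I*√41)*(¼ - 12099) = (9863 + 2*I*√41)*(-48395/4) = -477319885/4 - 48395*I*√41/2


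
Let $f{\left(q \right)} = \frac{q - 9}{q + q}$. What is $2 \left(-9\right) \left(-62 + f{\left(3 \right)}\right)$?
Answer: $1134$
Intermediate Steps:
$f{\left(q \right)} = \frac{-9 + q}{2 q}$
$2 \left(-9\right) \left(-62 + f{\left(3 \right)}\right) = 2 \left(-9\right) \left(-62 + \frac{-9 + 3}{2 \cdot 3}\right) = - 18 \left(-62 + \frac{1}{2} \cdot \frac{1}{3} \left(-6\right)\right) = - 18 \left(-62 - 1\right) = \left(-18\right) \left(-63\right) = 1134$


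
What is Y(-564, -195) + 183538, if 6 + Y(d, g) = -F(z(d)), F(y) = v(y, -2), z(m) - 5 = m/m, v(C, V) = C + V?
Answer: 183528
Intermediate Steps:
z(m) = 6 (z(m) = 5 + m/m = 5 + 1 = 6)
F(y) = -2 + y (F(y) = y - 2 = -2 + y)
Y(d, g) = -10 (Y(d, g) = -6 - (-2 + 6) = -6 - 1*4 = -6 - 4 = -10)
Y(-564, -195) + 183538 = -10 + 183538 = 183528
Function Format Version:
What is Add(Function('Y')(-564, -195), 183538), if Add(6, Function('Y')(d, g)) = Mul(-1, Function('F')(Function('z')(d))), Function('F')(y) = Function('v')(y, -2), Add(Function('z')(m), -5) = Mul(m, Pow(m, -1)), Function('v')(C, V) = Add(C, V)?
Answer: 183528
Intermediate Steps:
Function('z')(m) = 6 (Function('z')(m) = Add(5, Mul(m, Pow(m, -1))) = Add(5, 1) = 6)
Function('F')(y) = Add(-2, y) (Function('F')(y) = Add(y, -2) = Add(-2, y))
Function('Y')(d, g) = -10 (Function('Y')(d, g) = Add(-6, Mul(-1, Add(-2, 6))) = Add(-6, Mul(-1, 4)) = Add(-6, -4) = -10)
Add(Function('Y')(-564, -195), 183538) = Add(-10, 183538) = 183528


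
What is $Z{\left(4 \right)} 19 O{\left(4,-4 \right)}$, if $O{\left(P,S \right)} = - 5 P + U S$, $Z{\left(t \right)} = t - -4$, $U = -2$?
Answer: $-1824$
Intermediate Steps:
$Z{\left(t \right)} = 4 + t$ ($Z{\left(t \right)} = t + 4 = 4 + t$)
$O{\left(P,S \right)} = - 5 P - 2 S$
$Z{\left(4 \right)} 19 O{\left(4,-4 \right)} = \left(4 + 4\right) 19 \left(\left(-5\right) 4 - -8\right) = 8 \cdot 19 \left(-20 + 8\right) = 152 \left(-12\right) = -1824$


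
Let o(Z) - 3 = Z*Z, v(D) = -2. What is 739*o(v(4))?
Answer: 5173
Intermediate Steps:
o(Z) = 3 + Z² (o(Z) = 3 + Z*Z = 3 + Z²)
739*o(v(4)) = 739*(3 + (-2)²) = 739*(3 + 4) = 739*7 = 5173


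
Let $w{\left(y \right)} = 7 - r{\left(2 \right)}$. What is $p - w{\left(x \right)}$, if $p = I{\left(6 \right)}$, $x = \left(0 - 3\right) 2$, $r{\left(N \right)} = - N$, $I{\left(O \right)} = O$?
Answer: $-3$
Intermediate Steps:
$x = -6$ ($x = \left(-3\right) 2 = -6$)
$w{\left(y \right)} = 9$ ($w{\left(y \right)} = 7 - \left(-1\right) 2 = 7 - -2 = 7 + 2 = 9$)
$p = 6$
$p - w{\left(x \right)} = 6 - 9 = -3$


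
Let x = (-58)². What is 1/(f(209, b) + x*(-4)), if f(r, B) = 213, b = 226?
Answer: -1/13243 ≈ -7.5512e-5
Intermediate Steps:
x = 3364
1/(f(209, b) + x*(-4)) = 1/(213 + 3364*(-4)) = 1/(213 - 13456) = 1/(-13243) = -1/13243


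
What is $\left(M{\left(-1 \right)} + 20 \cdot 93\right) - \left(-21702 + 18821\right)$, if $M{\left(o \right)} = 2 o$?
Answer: $4739$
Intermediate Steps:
$\left(M{\left(-1 \right)} + 20 \cdot 93\right) - \left(-21702 + 18821\right) = \left(2 \left(-1\right) + 20 \cdot 93\right) - \left(-21702 + 18821\right) = \left(-2 + 1860\right) - -2881 = 1858 + 2881 = 4739$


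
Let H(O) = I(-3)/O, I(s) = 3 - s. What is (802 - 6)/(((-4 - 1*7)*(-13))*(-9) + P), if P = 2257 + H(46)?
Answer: 18308/22313 ≈ 0.82051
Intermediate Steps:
H(O) = 6/O (H(O) = (3 - 1*(-3))/O = (3 + 3)/O = 6/O)
P = 51914/23 (P = 2257 + 6/46 = 2257 + 6*(1/46) = 2257 + 3/23 = 51914/23 ≈ 2257.1)
(802 - 6)/(((-4 - 1*7)*(-13))*(-9) + P) = (802 - 6)/(((-4 - 1*7)*(-13))*(-9) + 51914/23) = 796/(((-4 - 7)*(-13))*(-9) + 51914/23) = 796/(-11*(-13)*(-9) + 51914/23) = 796/(143*(-9) + 51914/23) = 796/(-1287 + 51914/23) = 796/(22313/23) = 796*(23/22313) = 18308/22313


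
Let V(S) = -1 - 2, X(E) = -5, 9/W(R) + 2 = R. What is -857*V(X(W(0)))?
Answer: 2571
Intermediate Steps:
W(R) = 9/(-2 + R)
V(S) = -3
-857*V(X(W(0))) = -857*(-3) = 2571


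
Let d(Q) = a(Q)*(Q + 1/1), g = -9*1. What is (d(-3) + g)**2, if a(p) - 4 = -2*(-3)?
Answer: 841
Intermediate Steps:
a(p) = 10 (a(p) = 4 - 2*(-3) = 4 + 6 = 10)
g = -9
d(Q) = 10 + 10*Q (d(Q) = 10*(Q + 1/1) = 10*(Q + 1) = 10*(1 + Q) = 10 + 10*Q)
(d(-3) + g)**2 = ((10 + 10*(-3)) - 9)**2 = ((10 - 30) - 9)**2 = (-20 - 9)**2 = (-29)**2 = 841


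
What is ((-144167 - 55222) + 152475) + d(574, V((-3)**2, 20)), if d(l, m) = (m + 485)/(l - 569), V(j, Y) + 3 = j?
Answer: -234079/5 ≈ -46816.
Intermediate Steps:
V(j, Y) = -3 + j
d(l, m) = (485 + m)/(-569 + l)
((-144167 - 55222) + 152475) + d(574, V((-3)**2, 20)) = ((-144167 - 55222) + 152475) + (485 + (-3 + (-3)**2))/(-569 + 574) = (-199389 + 152475) + (485 + (-3 + 9))/5 = -46914 + (485 + 6)/5 = -46914 + (1/5)*491 = -46914 + 491/5 = -234079/5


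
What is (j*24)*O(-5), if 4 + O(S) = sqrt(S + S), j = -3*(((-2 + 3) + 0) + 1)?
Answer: 576 - 144*I*sqrt(10) ≈ 576.0 - 455.37*I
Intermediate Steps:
j = -6 (j = -3*((1 + 0) + 1) = -3*(1 + 1) = -3*2 = -6)
O(S) = -4 + sqrt(2)*sqrt(S) (O(S) = -4 + sqrt(S + S) = -4 + sqrt(2*S) = -4 + sqrt(2)*sqrt(S))
(j*24)*O(-5) = (-6*24)*(-4 + sqrt(2)*sqrt(-5)) = -144*(-4 + sqrt(2)*(I*sqrt(5))) = -144*(-4 + I*sqrt(10)) = 576 - 144*I*sqrt(10)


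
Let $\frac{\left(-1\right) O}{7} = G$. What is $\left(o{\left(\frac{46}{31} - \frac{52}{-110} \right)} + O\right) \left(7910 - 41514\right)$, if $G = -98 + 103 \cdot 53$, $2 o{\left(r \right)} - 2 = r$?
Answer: $\frac{69354495608}{55} \approx 1.261 \cdot 10^{9}$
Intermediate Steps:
$o{\left(r \right)} = 1 + \frac{r}{2}$
$G = 5361$ ($G = -98 + 5459 = 5361$)
$O = -37527$ ($O = \left(-7\right) 5361 = -37527$)
$\left(o{\left(\frac{46}{31} - \frac{52}{-110} \right)} + O\right) \left(7910 - 41514\right) = \left(\left(1 + \frac{\frac{46}{31} - \frac{52}{-110}}{2}\right) - 37527\right) \left(7910 - 41514\right) = \left(\left(1 + \frac{46 \cdot \frac{1}{31} - - \frac{26}{55}}{2}\right) - 37527\right) \left(-33604\right) = \left(\left(1 + \frac{\frac{46}{31} + \frac{26}{55}}{2}\right) - 37527\right) \left(-33604\right) = \left(\left(1 + \frac{1}{2} \cdot \frac{3336}{1705}\right) - 37527\right) \left(-33604\right) = \left(\left(1 + \frac{1668}{1705}\right) - 37527\right) \left(-33604\right) = \left(\frac{3373}{1705} - 37527\right) \left(-33604\right) = \left(- \frac{63980162}{1705}\right) \left(-33604\right) = \frac{69354495608}{55}$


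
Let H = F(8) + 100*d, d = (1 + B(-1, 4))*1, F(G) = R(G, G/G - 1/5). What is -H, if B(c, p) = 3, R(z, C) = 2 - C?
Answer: -2006/5 ≈ -401.20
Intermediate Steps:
F(G) = 6/5 (F(G) = 2 - (G/G - 1/5) = 2 - (1 - 1*⅕) = 2 - (1 - ⅕) = 2 - 1*⅘ = 2 - ⅘ = 6/5)
d = 4 (d = (1 + 3)*1 = 4*1 = 4)
H = 2006/5 (H = 6/5 + 100*4 = 6/5 + 400 = 2006/5 ≈ 401.20)
-H = -1*2006/5 = -2006/5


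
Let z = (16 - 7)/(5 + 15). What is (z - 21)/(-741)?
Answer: 137/4940 ≈ 0.027733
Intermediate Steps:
z = 9/20 ≈ 0.45000
(z - 21)/(-741) = (9/20 - 21)/(-741) = -411/20*(-1/741) = 137/4940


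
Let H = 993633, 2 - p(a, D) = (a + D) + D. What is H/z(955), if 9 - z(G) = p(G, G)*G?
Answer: 993633/2734174 ≈ 0.36341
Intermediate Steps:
p(a, D) = 2 - a - 2*D (p(a, D) = 2 - ((a + D) + D) = 2 - ((D + a) + D) = 2 - (a + 2*D) = 2 + (-a - 2*D) = 2 - a - 2*D)
z(G) = 9 - G*(2 - 3*G) (z(G) = 9 - (2 - G - 2*G)*G = 9 - (2 - 3*G)*G = 9 - G*(2 - 3*G))
H/z(955) = 993633/(9 + 955*(-2 + 3*955)) = 993633/(9 + 955*(-2 + 2865)) = 993633/(9 + 955*2863) = 993633/(9 + 2734165) = 993633/2734174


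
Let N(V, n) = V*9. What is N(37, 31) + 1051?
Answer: 1384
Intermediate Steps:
N(V, n) = 9*V
N(37, 31) + 1051 = 9*37 + 1051 = 333 + 1051 = 1384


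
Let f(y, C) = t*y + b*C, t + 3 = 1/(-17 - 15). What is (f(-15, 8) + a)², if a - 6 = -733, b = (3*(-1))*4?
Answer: 619064161/1024 ≈ 6.0456e+5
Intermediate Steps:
b = -12 (b = -3*4 = -12)
t = -97/32 (t = -3 + 1/(-17 - 15) = -3 + 1/(-32) = -3 - 1/32 = -97/32 ≈ -3.0313)
f(y, C) = -12*C - 97*y/32 (f(y, C) = -97*y/32 - 12*C = -12*C - 97*y/32)
a = -727 (a = 6 - 733 = -727)
(f(-15, 8) + a)² = ((-12*8 - 97/32*(-15)) - 727)² = ((-96 + 1455/32) - 727)² = (-1617/32 - 727)² = (-24881/32)² = 619064161/1024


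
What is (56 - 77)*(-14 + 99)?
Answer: -1785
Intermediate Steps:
(56 - 77)*(-14 + 99) = -21*85 = -1785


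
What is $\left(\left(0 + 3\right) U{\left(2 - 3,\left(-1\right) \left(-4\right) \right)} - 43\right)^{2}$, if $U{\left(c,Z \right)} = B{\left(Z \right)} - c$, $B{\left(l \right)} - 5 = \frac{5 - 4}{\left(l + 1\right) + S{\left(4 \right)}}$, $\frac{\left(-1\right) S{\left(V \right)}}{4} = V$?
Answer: $\frac{77284}{121} \approx 638.71$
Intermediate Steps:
$S{\left(V \right)} = - 4 V$
$B{\left(l \right)} = 5 + \frac{1}{-15 + l}$ ($B{\left(l \right)} = 5 + \frac{5 - 4}{\left(l + 1\right) - 16} = 5 + 1 \frac{1}{\left(1 + l\right) - 16} = 5 + 1 \frac{1}{-15 + l} = 5 + \frac{1}{-15 + l}$)
$U{\left(c,Z \right)} = - c + \frac{-74 + 5 Z}{-15 + Z}$ ($U{\left(c,Z \right)} = \frac{-74 + 5 Z}{-15 + Z} - c = - c + \frac{-74 + 5 Z}{-15 + Z}$)
$\left(\left(0 + 3\right) U{\left(2 - 3,\left(-1\right) \left(-4\right) \right)} - 43\right)^{2} = \left(\left(0 + 3\right) \frac{-74 + 5 \left(\left(-1\right) \left(-4\right)\right) - \left(2 - 3\right) \left(-15 - -4\right)}{-15 - -4} - 43\right)^{2} = \left(3 \frac{-74 + 5 \cdot 4 - \left(2 - 3\right) \left(-15 + 4\right)}{-15 + 4} - 43\right)^{2} = \left(3 \frac{-74 + 20 - \left(-1\right) \left(-11\right)}{-11} - 43\right)^{2} = \left(3 \left(- \frac{-74 + 20 - 11}{11}\right) - 43\right)^{2} = \left(3 \left(\left(- \frac{1}{11}\right) \left(-65\right)\right) - 43\right)^{2} = \left(3 \cdot \frac{65}{11} - 43\right)^{2} = \left(\frac{195}{11} - 43\right)^{2} = \left(- \frac{278}{11}\right)^{2} = \frac{77284}{121}$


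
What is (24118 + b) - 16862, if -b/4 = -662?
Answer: 9904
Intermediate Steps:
b = 2648 (b = -4*(-662) = 2648)
(24118 + b) - 16862 = (24118 + 2648) - 16862 = 26766 - 16862 = 9904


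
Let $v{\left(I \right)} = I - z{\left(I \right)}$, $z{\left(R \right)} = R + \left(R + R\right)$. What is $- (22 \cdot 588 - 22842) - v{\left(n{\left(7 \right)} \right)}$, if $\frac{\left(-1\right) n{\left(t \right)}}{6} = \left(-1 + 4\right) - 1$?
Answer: $9882$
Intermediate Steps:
$z{\left(R \right)} = 3 R$ ($z{\left(R \right)} = R + 2 R = 3 R$)
$n{\left(t \right)} = -12$ ($n{\left(t \right)} = - 6 \left(\left(-1 + 4\right) - 1\right) = - 6 \left(3 - 1\right) = \left(-6\right) 2 = -12$)
$v{\left(I \right)} = - 2 I$ ($v{\left(I \right)} = I - 3 I = - 2 I$)
$- (22 \cdot 588 - 22842) - v{\left(n{\left(7 \right)} \right)} = - (22 \cdot 588 - 22842) - \left(-2\right) \left(-12\right) = - (12936 - 22842) - 24 = \left(-1\right) \left(-9906\right) - 24 = 9906 - 24 = 9882$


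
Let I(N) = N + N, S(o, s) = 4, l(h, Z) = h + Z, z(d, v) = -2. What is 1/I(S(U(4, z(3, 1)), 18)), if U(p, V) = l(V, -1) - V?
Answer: ⅛ ≈ 0.12500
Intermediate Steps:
l(h, Z) = Z + h
U(p, V) = -1 (U(p, V) = (-1 + V) - V = -1)
I(N) = 2*N
1/I(S(U(4, z(3, 1)), 18)) = 1/(2*4) = 1/8 = ⅛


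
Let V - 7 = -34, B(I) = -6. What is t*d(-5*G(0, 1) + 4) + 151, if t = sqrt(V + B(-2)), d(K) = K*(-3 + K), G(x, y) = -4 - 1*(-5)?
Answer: 151 + 4*I*sqrt(33) ≈ 151.0 + 22.978*I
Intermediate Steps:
G(x, y) = 1 (G(x, y) = -4 + 5 = 1)
V = -27 (V = 7 - 34 = -27)
t = I*sqrt(33) (t = sqrt(-27 - 6) = sqrt(-33) = I*sqrt(33) ≈ 5.7446*I)
t*d(-5*G(0, 1) + 4) + 151 = (I*sqrt(33))*((-5*1 + 4)*(-3 + (-5*1 + 4))) + 151 = (I*sqrt(33))*((-5 + 4)*(-3 + (-5 + 4))) + 151 = (I*sqrt(33))*(-(-3 - 1)) + 151 = (I*sqrt(33))*(-1*(-4)) + 151 = (I*sqrt(33))*4 + 151 = 4*I*sqrt(33) + 151 = 151 + 4*I*sqrt(33)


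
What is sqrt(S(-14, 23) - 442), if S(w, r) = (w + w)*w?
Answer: 5*I*sqrt(2) ≈ 7.0711*I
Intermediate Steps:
S(w, r) = 2*w**2 (S(w, r) = (2*w)*w = 2*w**2)
sqrt(S(-14, 23) - 442) = sqrt(2*(-14)**2 - 442) = sqrt(2*196 - 442) = sqrt(392 - 442) = sqrt(-50) = 5*I*sqrt(2)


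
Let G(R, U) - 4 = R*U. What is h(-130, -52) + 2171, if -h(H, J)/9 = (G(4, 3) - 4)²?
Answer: 875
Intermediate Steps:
G(R, U) = 4 + R*U
h(H, J) = -1296 (h(H, J) = -9*((4 + 4*3) - 4)² = -9*((4 + 12) - 4)² = -9*(16 - 4)² = -9*12² = -9*144 = -1296)
h(-130, -52) + 2171 = -1296 + 2171 = 875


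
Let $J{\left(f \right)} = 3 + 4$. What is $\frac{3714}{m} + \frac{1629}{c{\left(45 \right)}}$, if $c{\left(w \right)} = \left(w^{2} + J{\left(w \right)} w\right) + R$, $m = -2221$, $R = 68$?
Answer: $- \frac{5325303}{5348168} \approx -0.99572$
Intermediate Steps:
$J{\left(f \right)} = 7$
$c{\left(w \right)} = 68 + w^{2} + 7 w$ ($c{\left(w \right)} = \left(w^{2} + 7 w\right) + 68 = 68 + w^{2} + 7 w$)
$\frac{3714}{m} + \frac{1629}{c{\left(45 \right)}} = \frac{3714}{-2221} + \frac{1629}{68 + 45^{2} + 7 \cdot 45} = 3714 \left(- \frac{1}{2221}\right) + \frac{1629}{68 + 2025 + 315} = - \frac{3714}{2221} + \frac{1629}{2408} = - \frac{5325303}{5348168}$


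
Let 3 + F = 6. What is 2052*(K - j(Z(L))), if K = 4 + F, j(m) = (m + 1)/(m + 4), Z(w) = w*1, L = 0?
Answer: 13851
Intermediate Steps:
F = 3 (F = -3 + 6 = 3)
Z(w) = w
j(m) = (1 + m)/(4 + m)
K = 7 (K = 4 + 3 = 7)
2052*(K - j(Z(L))) = 2052*(7 - (1 + 0)/(4 + 0)) = 2052*(7 - 1/4) = 2052*(27/4) = 13851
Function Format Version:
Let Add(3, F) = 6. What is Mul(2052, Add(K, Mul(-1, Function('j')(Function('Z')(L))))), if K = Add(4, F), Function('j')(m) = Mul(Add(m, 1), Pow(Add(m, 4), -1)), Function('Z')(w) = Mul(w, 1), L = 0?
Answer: 13851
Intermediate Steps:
F = 3 (F = Add(-3, 6) = 3)
Function('Z')(w) = w
Function('j')(m) = Mul(Pow(Add(4, m), -1), Add(1, m)) (Function('j')(m) = Mul(Add(1, m), Pow(Add(4, m), -1)) = Mul(Pow(Add(4, m), -1), Add(1, m)))
K = 7 (K = Add(4, 3) = 7)
Mul(2052, Add(K, Mul(-1, Function('j')(Function('Z')(L))))) = Mul(2052, Add(7, Mul(-1, Mul(Pow(Add(4, 0), -1), Add(1, 0))))) = Mul(2052, Add(7, Mul(-1, Mul(Pow(4, -1), 1)))) = Mul(2052, Add(7, Mul(-1, Mul(Rational(1, 4), 1)))) = Mul(2052, Add(7, Mul(-1, Rational(1, 4)))) = Mul(2052, Add(7, Rational(-1, 4))) = Mul(2052, Rational(27, 4)) = 13851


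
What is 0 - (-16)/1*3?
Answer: 48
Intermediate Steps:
0 - (-16)/1*3 = 0 - (-16)*3 = 0 - 4*(-4)*3 = 0 + 16*3 = 0 + 48 = 48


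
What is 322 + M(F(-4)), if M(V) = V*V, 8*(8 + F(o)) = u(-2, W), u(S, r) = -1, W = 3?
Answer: 24833/64 ≈ 388.02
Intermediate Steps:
F(o) = -65/8 (F(o) = -8 + (1/8)*(-1) = -8 - 1/8 = -65/8)
M(V) = V**2
322 + M(F(-4)) = 322 + (-65/8)**2 = 322 + 4225/64 = 24833/64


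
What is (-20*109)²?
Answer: 4752400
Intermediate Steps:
(-20*109)² = (-2180)² = 4752400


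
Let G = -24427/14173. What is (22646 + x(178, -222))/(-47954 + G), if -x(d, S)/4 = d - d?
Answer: -320961758/679676469 ≈ -0.47223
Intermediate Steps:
x(d, S) = 0 (x(d, S) = -4*(d - d) = -4*0 = 0)
G = -24427/14173 (G = -24427*1/14173 = -24427/14173 ≈ -1.7235)
(22646 + x(178, -222))/(-47954 + G) = (22646 + 0)/(-47954 - 24427/14173) = 22646/(-679676469/14173) = 22646*(-14173/679676469) = -320961758/679676469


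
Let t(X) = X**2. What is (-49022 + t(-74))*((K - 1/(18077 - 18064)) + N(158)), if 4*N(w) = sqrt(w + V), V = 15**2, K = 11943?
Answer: -6760864868/13 - 21773*sqrt(383)/2 ≈ -5.2028e+8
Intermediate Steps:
V = 225
N(w) = sqrt(225 + w)/4 (N(w) = sqrt(w + 225)/4 = sqrt(225 + w)/4)
(-49022 + t(-74))*((K - 1/(18077 - 18064)) + N(158)) = (-49022 + (-74)**2)*((11943 - 1/(18077 - 18064)) + sqrt(225 + 158)/4) = (-49022 + 5476)*((11943 - 1/13) + sqrt(383)/4) = -43546*((11943 - 1*1/13) + sqrt(383)/4) = -43546*((11943 - 1/13) + sqrt(383)/4) = -43546*(155258/13 + sqrt(383)/4) = -6760864868/13 - 21773*sqrt(383)/2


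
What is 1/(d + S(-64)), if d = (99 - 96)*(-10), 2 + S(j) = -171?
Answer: -1/203 ≈ -0.0049261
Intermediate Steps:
S(j) = -173 (S(j) = -2 - 171 = -173)
d = -30 (d = 3*(-10) = -30)
1/(d + S(-64)) = 1/(-30 - 173) = 1/(-203) = -1/203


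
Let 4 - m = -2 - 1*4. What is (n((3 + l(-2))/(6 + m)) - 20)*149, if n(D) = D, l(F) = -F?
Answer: -46935/16 ≈ -2933.4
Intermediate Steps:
m = 10 (m = 4 - (-2 - 1*4) = 4 - (-2 - 4) = 4 - 1*(-6) = 4 + 6 = 10)
(n((3 + l(-2))/(6 + m)) - 20)*149 = ((3 - 1*(-2))/(6 + 10) - 20)*149 = ((3 + 2)/16 - 20)*149 = (5*(1/16) - 20)*149 = (5/16 - 20)*149 = -315/16*149 = -46935/16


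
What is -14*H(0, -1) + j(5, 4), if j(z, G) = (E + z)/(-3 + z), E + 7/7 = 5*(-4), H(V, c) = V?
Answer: -8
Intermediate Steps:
E = -21 (E = -1 + 5*(-4) = -1 - 20 = -21)
j(z, G) = (-21 + z)/(-3 + z)
-14*H(0, -1) + j(5, 4) = -14*0 + (-21 + 5)/(-3 + 5) = 0 - 16/2 = 0 + (½)*(-16) = 0 - 8 = -8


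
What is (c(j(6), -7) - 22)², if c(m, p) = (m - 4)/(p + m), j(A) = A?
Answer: 576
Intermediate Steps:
c(m, p) = (-4 + m)/(m + p)
(c(j(6), -7) - 22)² = ((-4 + 6)/(6 - 7) - 22)² = (2/(-1) - 22)² = (-1*2 - 22)² = (-2 - 22)² = (-24)² = 576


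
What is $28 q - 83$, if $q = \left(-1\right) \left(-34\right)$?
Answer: $869$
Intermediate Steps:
$q = 34$
$28 q - 83 = 28 \cdot 34 - 83 = 952 - 83 = 869$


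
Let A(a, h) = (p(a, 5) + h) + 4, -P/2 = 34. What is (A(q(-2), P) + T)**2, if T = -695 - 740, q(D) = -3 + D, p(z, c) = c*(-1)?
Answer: 2262016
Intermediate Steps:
p(z, c) = -c
P = -68 (P = -2*34 = -68)
A(a, h) = -1 + h (A(a, h) = (-1*5 + h) + 4 = (-5 + h) + 4 = -1 + h)
T = -1435
(A(q(-2), P) + T)**2 = ((-1 - 68) - 1435)**2 = (-69 - 1435)**2 = (-1504)**2 = 2262016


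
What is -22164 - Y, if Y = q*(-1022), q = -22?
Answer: -44648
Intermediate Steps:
Y = 22484 (Y = -22*(-1022) = 22484)
-22164 - Y = -22164 - 1*22484 = -22164 - 22484 = -44648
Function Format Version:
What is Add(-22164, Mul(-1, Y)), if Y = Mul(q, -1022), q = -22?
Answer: -44648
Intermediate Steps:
Y = 22484 (Y = Mul(-22, -1022) = 22484)
Add(-22164, Mul(-1, Y)) = Add(-22164, Mul(-1, 22484)) = Add(-22164, -22484) = -44648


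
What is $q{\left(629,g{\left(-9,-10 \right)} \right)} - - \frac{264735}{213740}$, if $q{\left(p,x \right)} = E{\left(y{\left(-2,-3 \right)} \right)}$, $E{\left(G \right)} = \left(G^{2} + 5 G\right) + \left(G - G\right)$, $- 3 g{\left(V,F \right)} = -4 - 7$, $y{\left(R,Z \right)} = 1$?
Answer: $\frac{309435}{42748} \approx 7.2386$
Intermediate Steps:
$g{\left(V,F \right)} = \frac{11}{3}$ ($g{\left(V,F \right)} = - \frac{-4 - 7}{3} = \left(- \frac{1}{3}\right) \left(-11\right) = \frac{11}{3}$)
$E{\left(G \right)} = G^{2} + 5 G$ ($E{\left(G \right)} = \left(G^{2} + 5 G\right) + 0 = G^{2} + 5 G$)
$q{\left(p,x \right)} = 6$ ($q{\left(p,x \right)} = 1 \left(5 + 1\right) = 1 \cdot 6 = 6$)
$q{\left(629,g{\left(-9,-10 \right)} \right)} - - \frac{264735}{213740} = 6 - - \frac{264735}{213740} = 6 - \left(-264735\right) \frac{1}{213740} = 6 - - \frac{52947}{42748} = 6 + \frac{52947}{42748} = \frac{309435}{42748}$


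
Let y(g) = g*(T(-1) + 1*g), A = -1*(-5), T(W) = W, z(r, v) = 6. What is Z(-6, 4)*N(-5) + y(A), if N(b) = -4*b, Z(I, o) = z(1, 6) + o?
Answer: 220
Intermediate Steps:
Z(I, o) = 6 + o
A = 5
y(g) = g*(-1 + g) (y(g) = g*(-1 + 1*g) = g*(-1 + g))
Z(-6, 4)*N(-5) + y(A) = (6 + 4)*(-4*(-5)) + 5*(-1 + 5) = 10*20 + 5*4 = 200 + 20 = 220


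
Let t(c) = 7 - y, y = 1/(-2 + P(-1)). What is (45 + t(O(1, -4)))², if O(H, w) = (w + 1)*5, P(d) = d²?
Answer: 2809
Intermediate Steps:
y = -1 (y = 1/(-2 + (-1)²) = 1/(-2 + 1) = 1/(-1) = -1)
O(H, w) = 5 + 5*w (O(H, w) = (1 + w)*5 = 5 + 5*w)
t(c) = 8 (t(c) = 7 - 1*(-1) = 7 + 1 = 8)
(45 + t(O(1, -4)))² = (45 + 8)² = 53² = 2809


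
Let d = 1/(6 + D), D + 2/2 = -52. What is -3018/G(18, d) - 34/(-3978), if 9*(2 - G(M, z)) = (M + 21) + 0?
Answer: 1059325/819 ≈ 1293.4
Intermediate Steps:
D = -53 (D = -1 - 52 = -53)
d = -1/47 (d = 1/(6 - 53) = 1/(-47) = -1/47 ≈ -0.021277)
G(M, z) = -⅓ - M/9 (G(M, z) = 2 - ((M + 21) + 0)/9 = 2 - ((21 + M) + 0)/9 = 2 - (21 + M)/9 = 2 + (-7/3 - M/9) = -⅓ - M/9)
-3018/G(18, d) - 34/(-3978) = -3018/(-⅓ - ⅑*18) - 34/(-3978) = -3018/(-⅓ - 2) - 34*(-1/3978) = -3018/(-7/3) + 1/117 = -3018*(-3/7) + 1/117 = 9054/7 + 1/117 = 1059325/819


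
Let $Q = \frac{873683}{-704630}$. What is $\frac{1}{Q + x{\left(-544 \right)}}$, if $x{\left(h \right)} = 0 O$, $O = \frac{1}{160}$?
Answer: $- \frac{704630}{873683} \approx -0.80651$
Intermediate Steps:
$O = \frac{1}{160} \approx 0.00625$
$x{\left(h \right)} = 0$ ($x{\left(h \right)} = 0 \cdot \frac{1}{160} = 0$)
$Q = - \frac{873683}{704630}$ ($Q = 873683 \left(- \frac{1}{704630}\right) = - \frac{873683}{704630} \approx -1.2399$)
$\frac{1}{Q + x{\left(-544 \right)}} = \frac{1}{- \frac{873683}{704630} + 0} = \frac{1}{- \frac{873683}{704630}} = - \frac{704630}{873683}$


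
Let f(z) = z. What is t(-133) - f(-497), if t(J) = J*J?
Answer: 18186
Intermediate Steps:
t(J) = J²
t(-133) - f(-497) = (-133)² - 1*(-497) = 17689 + 497 = 18186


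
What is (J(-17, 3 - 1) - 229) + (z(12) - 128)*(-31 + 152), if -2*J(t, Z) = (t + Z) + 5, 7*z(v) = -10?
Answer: -111194/7 ≈ -15885.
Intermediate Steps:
z(v) = -10/7 (z(v) = (⅐)*(-10) = -10/7)
J(t, Z) = -5/2 - Z/2 - t/2 (J(t, Z) = -((t + Z) + 5)/2 = -((Z + t) + 5)/2 = -(5 + Z + t)/2 = -5/2 - Z/2 - t/2)
(J(-17, 3 - 1) - 229) + (z(12) - 128)*(-31 + 152) = ((-5/2 - (3 - 1)/2 - ½*(-17)) - 229) + (-10/7 - 128)*(-31 + 152) = ((-5/2 - ½*2 + 17/2) - 229) - 906/7*121 = ((-5/2 - 1 + 17/2) - 229) - 109626/7 = (5 - 229) - 109626/7 = -224 - 109626/7 = -111194/7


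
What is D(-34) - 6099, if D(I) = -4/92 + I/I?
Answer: -140255/23 ≈ -6098.0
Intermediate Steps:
D(I) = 22/23 (D(I) = -4*1/92 + 1 = -1/23 + 1 = 22/23)
D(-34) - 6099 = 22/23 - 6099 = -140255/23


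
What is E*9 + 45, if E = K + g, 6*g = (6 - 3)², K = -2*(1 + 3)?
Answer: -27/2 ≈ -13.500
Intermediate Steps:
K = -8 (K = -2*4 = -8)
g = 3/2 (g = (6 - 3)²/6 = (⅙)*3² = (⅙)*9 = 3/2 ≈ 1.5000)
E = -13/2 (E = -8 + 3/2 = -13/2 ≈ -6.5000)
E*9 + 45 = -13/2*9 + 45 = -117/2 + 45 = -27/2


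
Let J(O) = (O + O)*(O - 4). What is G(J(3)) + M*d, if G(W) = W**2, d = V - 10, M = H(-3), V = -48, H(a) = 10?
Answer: -544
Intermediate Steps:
M = 10
J(O) = 2*O*(-4 + O) (J(O) = (2*O)*(-4 + O) = 2*O*(-4 + O))
d = -58 (d = -48 - 10 = -58)
G(J(3)) + M*d = (2*3*(-4 + 3))**2 + 10*(-58) = (2*3*(-1))**2 - 580 = (-6)**2 - 580 = 36 - 580 = -544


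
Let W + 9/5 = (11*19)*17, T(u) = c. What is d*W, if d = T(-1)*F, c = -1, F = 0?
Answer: 0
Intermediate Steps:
T(u) = -1
W = 17756/5 (W = -9/5 + (11*19)*17 = -9/5 + 209*17 = -9/5 + 3553 = 17756/5 ≈ 3551.2)
d = 0 (d = -1*0 = 0)
d*W = 0*(17756/5) = 0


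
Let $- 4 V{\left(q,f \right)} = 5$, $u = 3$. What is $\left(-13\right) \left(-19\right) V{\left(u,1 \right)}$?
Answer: $- \frac{1235}{4} \approx -308.75$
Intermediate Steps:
$V{\left(q,f \right)} = - \frac{5}{4}$ ($V{\left(q,f \right)} = \left(- \frac{1}{4}\right) 5 = - \frac{5}{4}$)
$\left(-13\right) \left(-19\right) V{\left(u,1 \right)} = \left(-13\right) \left(-19\right) \left(- \frac{5}{4}\right) = 247 \left(- \frac{5}{4}\right) = - \frac{1235}{4}$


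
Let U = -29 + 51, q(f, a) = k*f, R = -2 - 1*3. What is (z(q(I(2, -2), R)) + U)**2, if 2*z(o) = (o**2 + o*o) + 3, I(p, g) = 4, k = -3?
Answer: 112225/4 ≈ 28056.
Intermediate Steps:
R = -5 (R = -2 - 3 = -5)
q(f, a) = -3*f
U = 22
z(o) = 3/2 + o**2 (z(o) = ((o**2 + o*o) + 3)/2 = ((o**2 + o**2) + 3)/2 = (2*o**2 + 3)/2 = (3 + 2*o**2)/2 = 3/2 + o**2)
(z(q(I(2, -2), R)) + U)**2 = ((3/2 + (-3*4)**2) + 22)**2 = ((3/2 + (-12)**2) + 22)**2 = ((3/2 + 144) + 22)**2 = (291/2 + 22)**2 = (335/2)**2 = 112225/4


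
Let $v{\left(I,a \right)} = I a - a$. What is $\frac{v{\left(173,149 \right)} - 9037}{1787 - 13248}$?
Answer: $- \frac{16591}{11461} \approx -1.4476$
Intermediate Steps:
$v{\left(I,a \right)} = - a + I a$
$\frac{v{\left(173,149 \right)} - 9037}{1787 - 13248} = \frac{149 \left(-1 + 173\right) - 9037}{1787 - 13248} = \frac{149 \cdot 172 - 9037}{-11461} = \left(25628 - 9037\right) \left(- \frac{1}{11461}\right) = 16591 \left(- \frac{1}{11461}\right) = - \frac{16591}{11461}$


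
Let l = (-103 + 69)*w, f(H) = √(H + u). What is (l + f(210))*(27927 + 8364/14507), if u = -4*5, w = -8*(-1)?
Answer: -110199536016/14507 + 405145353*√190/14507 ≈ -7.2113e+6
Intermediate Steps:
w = 8
u = -20
f(H) = √(-20 + H) (f(H) = √(H - 20) = √(-20 + H))
l = -272 (l = (-103 + 69)*8 = -34*8 = -272)
(l + f(210))*(27927 + 8364/14507) = (-272 + √(-20 + 210))*(27927 + 8364/14507) = (-272 + √190)*(27927 + 8364*(1/14507)) = (-272 + √190)*(27927 + 8364/14507) = (-272 + √190)*(405145353/14507) = -110199536016/14507 + 405145353*√190/14507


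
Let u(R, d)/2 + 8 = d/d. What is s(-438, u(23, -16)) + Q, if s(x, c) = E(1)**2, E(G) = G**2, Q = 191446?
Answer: 191447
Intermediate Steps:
u(R, d) = -14 (u(R, d) = -16 + 2*(d/d) = -16 + 2*1 = -16 + 2 = -14)
s(x, c) = 1 (s(x, c) = (1**2)**2 = 1**2 = 1)
s(-438, u(23, -16)) + Q = 1 + 191446 = 191447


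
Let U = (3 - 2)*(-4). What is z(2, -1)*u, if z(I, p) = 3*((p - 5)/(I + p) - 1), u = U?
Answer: 84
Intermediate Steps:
U = -4 (U = 1*(-4) = -4)
u = -4
z(I, p) = -3 + 3*(-5 + p)/(I + p) (z(I, p) = 3*((-5 + p)/(I + p) - 1) = 3*(-1 + (-5 + p)/(I + p)) = -3 + 3*(-5 + p)/(I + p))
z(2, -1)*u = (3*(-5 - 1*2)/(2 - 1))*(-4) = (3*(-5 - 2)/1)*(-4) = (3*1*(-7))*(-4) = -21*(-4) = 84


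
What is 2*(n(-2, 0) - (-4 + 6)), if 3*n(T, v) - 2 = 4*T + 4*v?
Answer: -8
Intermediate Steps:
n(T, v) = ⅔ + 4*T/3 + 4*v/3 (n(T, v) = ⅔ + (4*T + 4*v)/3 = ⅔ + (4*T/3 + 4*v/3) = ⅔ + 4*T/3 + 4*v/3)
2*(n(-2, 0) - (-4 + 6)) = 2*((⅔ + (4/3)*(-2) + (4/3)*0) - (-4 + 6)) = 2*((⅔ - 8/3 + 0) - 1*2) = 2*(-2 - 2) = 2*(-4) = -8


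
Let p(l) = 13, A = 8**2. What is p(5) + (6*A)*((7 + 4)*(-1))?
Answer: -4211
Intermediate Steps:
A = 64
p(5) + (6*A)*((7 + 4)*(-1)) = 13 + (6*64)*((7 + 4)*(-1)) = 13 + 384*(11*(-1)) = 13 + 384*(-11) = 13 - 4224 = -4211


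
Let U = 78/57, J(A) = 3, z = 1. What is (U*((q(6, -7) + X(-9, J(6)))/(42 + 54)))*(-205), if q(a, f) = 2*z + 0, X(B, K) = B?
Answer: 18655/912 ≈ 20.455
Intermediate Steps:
U = 26/19 (U = 78*(1/57) = 26/19 ≈ 1.3684)
q(a, f) = 2 (q(a, f) = 2*1 + 0 = 2 + 0 = 2)
(U*((q(6, -7) + X(-9, J(6)))/(42 + 54)))*(-205) = (26*((2 - 9)/(42 + 54))/19)*(-205) = (26*(-7/96)/19)*(-205) = (26*(-7*1/96)/19)*(-205) = ((26/19)*(-7/96))*(-205) = -91/912*(-205) = 18655/912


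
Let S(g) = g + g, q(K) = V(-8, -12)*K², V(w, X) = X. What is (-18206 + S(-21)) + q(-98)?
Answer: -133496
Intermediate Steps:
q(K) = -12*K²
S(g) = 2*g
(-18206 + S(-21)) + q(-98) = (-18206 + 2*(-21)) - 12*(-98)² = (-18206 - 42) - 12*9604 = -18248 - 115248 = -133496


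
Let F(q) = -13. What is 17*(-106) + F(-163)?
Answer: -1815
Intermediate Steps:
17*(-106) + F(-163) = 17*(-106) - 13 = -1802 - 13 = -1815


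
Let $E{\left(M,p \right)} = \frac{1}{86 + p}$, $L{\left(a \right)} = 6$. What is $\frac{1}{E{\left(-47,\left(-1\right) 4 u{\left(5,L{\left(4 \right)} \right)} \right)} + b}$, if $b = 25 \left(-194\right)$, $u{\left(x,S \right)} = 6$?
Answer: $- \frac{62}{300699} \approx -0.00020619$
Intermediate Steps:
$b = -4850$
$\frac{1}{E{\left(-47,\left(-1\right) 4 u{\left(5,L{\left(4 \right)} \right)} \right)} + b} = \frac{1}{\frac{1}{86 + \left(-1\right) 4 \cdot 6} - 4850} = \frac{1}{\frac{1}{86 - 24} - 4850} = \frac{1}{\frac{1}{62} - 4850} = \frac{1}{- \frac{300699}{62}} = - \frac{62}{300699}$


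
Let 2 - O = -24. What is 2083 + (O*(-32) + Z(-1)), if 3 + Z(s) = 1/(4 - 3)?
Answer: 1249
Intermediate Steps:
O = 26 (O = 2 - 1*(-24) = 2 + 24 = 26)
Z(s) = -2 (Z(s) = -3 + 1/(4 - 3) = -3 + 1/1 = -3 + 1 = -2)
2083 + (O*(-32) + Z(-1)) = 2083 + (26*(-32) - 2) = 2083 + (-832 - 2) = 2083 - 834 = 1249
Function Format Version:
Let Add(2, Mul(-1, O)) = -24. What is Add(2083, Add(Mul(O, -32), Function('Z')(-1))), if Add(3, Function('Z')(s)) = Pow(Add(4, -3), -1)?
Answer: 1249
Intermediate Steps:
O = 26 (O = Add(2, Mul(-1, -24)) = Add(2, 24) = 26)
Function('Z')(s) = -2 (Function('Z')(s) = Add(-3, Pow(Add(4, -3), -1)) = Add(-3, Pow(1, -1)) = Add(-3, 1) = -2)
Add(2083, Add(Mul(O, -32), Function('Z')(-1))) = Add(2083, Add(Mul(26, -32), -2)) = Add(2083, Add(-832, -2)) = Add(2083, -834) = 1249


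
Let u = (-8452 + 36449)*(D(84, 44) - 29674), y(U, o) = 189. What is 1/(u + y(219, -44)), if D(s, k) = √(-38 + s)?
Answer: -830782789/690200006442346107 - 27997*√46/690200006442346107 ≈ -1.2040e-9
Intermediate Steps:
u = -830782978 + 27997*√46 (u = (-8452 + 36449)*(√(-38 + 84) - 29674) = 27997*(√46 - 29674) = 27997*(-29674 + √46) = -830782978 + 27997*√46 ≈ -8.3059e+8)
1/(u + y(219, -44)) = 1/((-830782978 + 27997*√46) + 189) = 1/(-830782789 + 27997*√46)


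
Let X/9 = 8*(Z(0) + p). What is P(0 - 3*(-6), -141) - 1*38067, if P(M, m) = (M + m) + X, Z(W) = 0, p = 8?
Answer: -37614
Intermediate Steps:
X = 576 (X = 9*(8*(0 + 8)) = 9*(8*8) = 9*64 = 576)
P(M, m) = 576 + M + m (P(M, m) = (M + m) + 576 = 576 + M + m)
P(0 - 3*(-6), -141) - 1*38067 = (576 + (0 - 3*(-6)) - 141) - 1*38067 = (576 + (0 + 18) - 141) - 38067 = (576 + 18 - 141) - 38067 = 453 - 38067 = -37614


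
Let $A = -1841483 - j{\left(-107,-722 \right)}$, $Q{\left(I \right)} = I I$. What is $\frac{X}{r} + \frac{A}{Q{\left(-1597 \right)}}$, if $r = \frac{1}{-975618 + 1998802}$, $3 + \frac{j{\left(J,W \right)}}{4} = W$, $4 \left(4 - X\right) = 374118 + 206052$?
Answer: $- \frac{378483431129725439}{2550409} \approx -1.484 \cdot 10^{11}$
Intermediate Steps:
$X = - \frac{290077}{2}$ ($X = 4 - \frac{374118 + 206052}{4} = 4 - \frac{290085}{2} = - \frac{290077}{2} \approx -1.4504 \cdot 10^{5}$)
$Q{\left(I \right)} = I^{2}$
$j{\left(J,W \right)} = -12 + 4 W$
$r = \frac{1}{1023184} \approx 9.7734 \cdot 10^{-7}$
$A = -1838583$ ($A = -1841483 - \left(-12 + 4 \left(-722\right)\right) = -1841483 - \left(-12 - 2888\right) = -1841483 - -2900 = -1841483 + 2900 = -1838583$)
$\frac{X}{r} + \frac{A}{Q{\left(-1597 \right)}} = - \frac{290077 \frac{1}{\frac{1}{1023184}}}{2} - \frac{1838583}{\left(-1597\right)^{2}} = \left(- \frac{290077}{2}\right) 1023184 - \frac{1838583}{2550409} = -148401072584 - \frac{1838583}{2550409} = - \frac{378483431129725439}{2550409}$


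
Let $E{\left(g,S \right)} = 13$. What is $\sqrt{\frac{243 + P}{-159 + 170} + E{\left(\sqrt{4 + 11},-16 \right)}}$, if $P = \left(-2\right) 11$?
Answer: $\frac{2 \sqrt{1001}}{11} \approx 5.7525$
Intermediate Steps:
$P = -22$
$\sqrt{\frac{243 + P}{-159 + 170} + E{\left(\sqrt{4 + 11},-16 \right)}} = \sqrt{\frac{243 - 22}{-159 + 170} + 13} = \sqrt{\frac{221}{11} + 13} = \sqrt{\frac{364}{11}} = \frac{2 \sqrt{1001}}{11}$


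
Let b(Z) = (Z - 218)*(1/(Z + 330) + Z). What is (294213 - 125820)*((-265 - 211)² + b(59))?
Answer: 14227304985528/389 ≈ 3.6574e+10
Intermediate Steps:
b(Z) = (-218 + Z)*(Z + 1/(330 + Z)) (b(Z) = (-218 + Z)*(1/(330 + Z) + Z) = (-218 + Z)*(Z + 1/(330 + Z)))
(294213 - 125820)*((-265 - 211)² + b(59)) = (294213 - 125820)*((-265 - 211)² + (-218 + 59³ - 71939*59 + 112*59²)/(330 + 59)) = 168393*((-476)² + (-218 + 205379 - 4244401 + 112*3481)/389) = 168393*(226576 + (-218 + 205379 - 4244401 + 389872)/389) = 168393*(226576 + (1/389)*(-3649368)) = 168393*(226576 - 3649368/389) = 168393*(84488696/389) = 14227304985528/389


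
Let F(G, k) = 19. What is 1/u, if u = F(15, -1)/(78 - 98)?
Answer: -20/19 ≈ -1.0526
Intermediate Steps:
u = -19/20 (u = 19/(78 - 98) = 19/(-20) = 19*(-1/20) = -19/20 ≈ -0.95000)
1/u = 1/(-19/20) = -20/19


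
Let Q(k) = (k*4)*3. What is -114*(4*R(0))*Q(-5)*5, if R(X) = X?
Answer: 0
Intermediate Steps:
Q(k) = 12*k (Q(k) = (4*k)*3 = 12*k)
-114*(4*R(0))*Q(-5)*5 = -114*(4*0)*(12*(-5))*5 = -114*0*(-60)*5 = -0*5 = -114*0 = 0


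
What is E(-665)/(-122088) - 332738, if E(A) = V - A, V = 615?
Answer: -5077914778/15261 ≈ -3.3274e+5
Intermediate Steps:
E(A) = 615 - A
E(-665)/(-122088) - 332738 = (615 - 1*(-665))/(-122088) - 332738 = (615 + 665)*(-1/122088) - 332738 = 1280*(-1/122088) - 332738 = -160/15261 - 332738 = -5077914778/15261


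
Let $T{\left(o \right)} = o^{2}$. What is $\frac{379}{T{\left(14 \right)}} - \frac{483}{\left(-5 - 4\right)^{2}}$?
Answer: $- \frac{21323}{5292} \approx -4.0293$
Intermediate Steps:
$\frac{379}{T{\left(14 \right)}} - \frac{483}{\left(-5 - 4\right)^{2}} = \frac{379}{14^{2}} - \frac{483}{\left(-5 - 4\right)^{2}} = \frac{379}{196} - \frac{483}{\left(-9\right)^{2}} = 379 \cdot \frac{1}{196} - \frac{483}{81} = \frac{379}{196} - \frac{161}{27} = - \frac{21323}{5292}$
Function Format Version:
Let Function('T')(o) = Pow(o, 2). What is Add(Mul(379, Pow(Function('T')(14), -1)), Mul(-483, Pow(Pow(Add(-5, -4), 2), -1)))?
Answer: Rational(-21323, 5292) ≈ -4.0293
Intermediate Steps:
Add(Mul(379, Pow(Function('T')(14), -1)), Mul(-483, Pow(Pow(Add(-5, -4), 2), -1))) = Add(Mul(379, Pow(Pow(14, 2), -1)), Mul(-483, Pow(Pow(Add(-5, -4), 2), -1))) = Add(Mul(379, Pow(196, -1)), Mul(-483, Pow(Pow(-9, 2), -1))) = Add(Mul(379, Rational(1, 196)), Mul(-483, Pow(81, -1))) = Add(Rational(379, 196), Mul(-483, Rational(1, 81))) = Add(Rational(379, 196), Rational(-161, 27)) = Rational(-21323, 5292)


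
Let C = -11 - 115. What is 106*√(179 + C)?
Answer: 106*√53 ≈ 771.69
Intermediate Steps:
C = -126
106*√(179 + C) = 106*√(179 - 126) = 106*√53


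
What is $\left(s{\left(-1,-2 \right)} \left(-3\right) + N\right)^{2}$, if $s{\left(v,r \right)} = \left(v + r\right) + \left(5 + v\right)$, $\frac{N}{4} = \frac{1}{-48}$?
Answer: $\frac{1369}{144} \approx 9.5069$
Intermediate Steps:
$N = - \frac{1}{12}$ ($N = \frac{4}{-48} = 4 \left(- \frac{1}{48}\right) = - \frac{1}{12} \approx -0.083333$)
$s{\left(v,r \right)} = 5 + r + 2 v$ ($s{\left(v,r \right)} = \left(r + v\right) + \left(5 + v\right) = 5 + r + 2 v$)
$\left(s{\left(-1,-2 \right)} \left(-3\right) + N\right)^{2} = \left(\left(5 - 2 + 2 \left(-1\right)\right) \left(-3\right) - \frac{1}{12}\right)^{2} = \left(\left(5 - 2 - 2\right) \left(-3\right) - \frac{1}{12}\right)^{2} = \left(1 \left(-3\right) - \frac{1}{12}\right)^{2} = \left(-3 - \frac{1}{12}\right)^{2} = \left(- \frac{37}{12}\right)^{2} = \frac{1369}{144}$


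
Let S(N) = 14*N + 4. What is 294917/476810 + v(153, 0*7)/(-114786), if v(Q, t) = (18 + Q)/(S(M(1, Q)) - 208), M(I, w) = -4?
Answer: 97796562807/158112103240 ≈ 0.61853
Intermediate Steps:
S(N) = 4 + 14*N
v(Q, t) = -9/130 - Q/260 (v(Q, t) = (18 + Q)/((4 + 14*(-4)) - 208) = (18 + Q)/((4 - 56) - 208) = (18 + Q)/(-52 - 208) = (18 + Q)/(-260) = (18 + Q)*(-1/260) = -9/130 - Q/260)
294917/476810 + v(153, 0*7)/(-114786) = 294917/476810 + (-9/130 - 1/260*153)/(-114786) = 294917*(1/476810) + (-9/130 - 153/260)*(-1/114786) = 294917/476810 - 171/260*(-1/114786) = 294917/476810 + 19/3316040 = 97796562807/158112103240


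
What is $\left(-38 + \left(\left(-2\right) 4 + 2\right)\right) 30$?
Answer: $-1320$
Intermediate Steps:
$\left(-38 + \left(\left(-2\right) 4 + 2\right)\right) 30 = \left(-38 + \left(-8 + 2\right)\right) 30 = \left(-38 - 6\right) 30 = \left(-44\right) 30 = -1320$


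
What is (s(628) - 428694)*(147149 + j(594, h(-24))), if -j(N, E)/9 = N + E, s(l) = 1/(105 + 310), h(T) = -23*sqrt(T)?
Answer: -25227889400227/415 - 73653915726*I*sqrt(6)/415 ≈ -6.079e+10 - 4.3473e+8*I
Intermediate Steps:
s(l) = 1/415
j(N, E) = -9*E - 9*N (j(N, E) = -9*(N + E) = -9*(E + N) = -9*E - 9*N)
(s(628) - 428694)*(147149 + j(594, h(-24))) = (1/415 - 428694)*(147149 + (-(-207)*sqrt(-24) - 9*594)) = -177908009*(147149 + (-(-207)*2*I*sqrt(6) - 5346))/415 = -177908009*(147149 + (-(-414)*I*sqrt(6) - 5346))/415 = -177908009*(147149 + (414*I*sqrt(6) - 5346))/415 = -177908009*(147149 + (-5346 + 414*I*sqrt(6)))/415 = -177908009*(141803 + 414*I*sqrt(6))/415 = -25227889400227/415 - 73653915726*I*sqrt(6)/415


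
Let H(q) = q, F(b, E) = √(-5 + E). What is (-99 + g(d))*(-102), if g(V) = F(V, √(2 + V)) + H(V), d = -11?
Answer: 11220 - 102*√(-5 + 3*I) ≈ 11154.0 - 237.37*I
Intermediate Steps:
g(V) = V + √(-5 + √(2 + V)) (g(V) = √(-5 + √(2 + V)) + V = V + √(-5 + √(2 + V)))
(-99 + g(d))*(-102) = (-99 + (-11 + √(-5 + √(2 - 11))))*(-102) = (-99 + (-11 + √(-5 + √(-9))))*(-102) = (-99 + (-11 + √(-5 + 3*I)))*(-102) = (-110 + √(-5 + 3*I))*(-102) = 11220 - 102*√(-5 + 3*I)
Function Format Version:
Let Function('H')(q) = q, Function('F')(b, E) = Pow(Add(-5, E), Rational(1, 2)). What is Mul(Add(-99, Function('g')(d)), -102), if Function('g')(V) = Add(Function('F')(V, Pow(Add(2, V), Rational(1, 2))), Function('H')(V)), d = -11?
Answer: Add(11220, Mul(-102, Pow(Add(-5, Mul(3, I)), Rational(1, 2)))) ≈ Add(11154., Mul(-237.37, I))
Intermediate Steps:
Function('g')(V) = Add(V, Pow(Add(-5, Pow(Add(2, V), Rational(1, 2))), Rational(1, 2))) (Function('g')(V) = Add(Pow(Add(-5, Pow(Add(2, V), Rational(1, 2))), Rational(1, 2)), V) = Add(V, Pow(Add(-5, Pow(Add(2, V), Rational(1, 2))), Rational(1, 2))))
Mul(Add(-99, Function('g')(d)), -102) = Mul(Add(-99, Add(-11, Pow(Add(-5, Pow(Add(2, -11), Rational(1, 2))), Rational(1, 2)))), -102) = Mul(Add(-99, Add(-11, Pow(Add(-5, Pow(-9, Rational(1, 2))), Rational(1, 2)))), -102) = Mul(Add(-99, Add(-11, Pow(Add(-5, Mul(3, I)), Rational(1, 2)))), -102) = Mul(Add(-110, Pow(Add(-5, Mul(3, I)), Rational(1, 2))), -102) = Add(11220, Mul(-102, Pow(Add(-5, Mul(3, I)), Rational(1, 2))))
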